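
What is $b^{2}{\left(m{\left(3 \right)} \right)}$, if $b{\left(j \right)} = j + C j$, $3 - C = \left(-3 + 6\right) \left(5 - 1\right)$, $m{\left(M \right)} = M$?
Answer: $576$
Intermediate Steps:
$C = -9$ ($C = 3 - \left(-3 + 6\right) \left(5 - 1\right) = 3 - 3 \cdot 4 = 3 - 12 = -9$)
$b{\left(j \right)} = - 8 j$ ($b{\left(j \right)} = j - 9 j = - 8 j$)
$b^{2}{\left(m{\left(3 \right)} \right)} = \left(\left(-8\right) 3\right)^{2} = \left(-24\right)^{2} = 576$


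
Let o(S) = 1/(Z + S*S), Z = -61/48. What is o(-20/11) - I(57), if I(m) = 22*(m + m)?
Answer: -29636244/11819 ≈ -2507.5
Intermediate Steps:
I(m) = 44*m (I(m) = 22*(2*m) = 44*m)
Z = -61/48 (Z = -61*1/48 = -61/48 ≈ -1.2708)
o(S) = 1/(-61/48 + S²) (o(S) = 1/(-61/48 + S*S) = 1/(-61/48 + S²))
o(-20/11) - I(57) = 48/(-61 + 48*(-20/11)²) - 44*57 = 48/(-61 + 48*(-20*1/11)²) - 1*2508 = 48/(-61 + 48*(-20/11)²) - 2508 = 48/(-61 + 48*(400/121)) - 2508 = 48/(-61 + 19200/121) - 2508 = 48/(11819/121) - 2508 = 48*(121/11819) - 2508 = 5808/11819 - 2508 = -29636244/11819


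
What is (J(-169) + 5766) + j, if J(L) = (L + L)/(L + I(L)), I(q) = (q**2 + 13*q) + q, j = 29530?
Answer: 2717791/77 ≈ 35296.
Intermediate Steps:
I(q) = q**2 + 14*q
J(L) = 2*L/(L + L*(14 + L)) (J(L) = (L + L)/(L + L*(14 + L)) = (2*L)/(L + L*(14 + L)) = 2*L/(L + L*(14 + L)))
(J(-169) + 5766) + j = (2/(15 - 169) + 5766) + 29530 = (2/(-154) + 5766) + 29530 = (2*(-1/154) + 5766) + 29530 = (-1/77 + 5766) + 29530 = 443981/77 + 29530 = 2717791/77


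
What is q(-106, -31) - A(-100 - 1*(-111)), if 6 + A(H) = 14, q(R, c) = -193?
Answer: -201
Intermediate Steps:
A(H) = 8 (A(H) = -6 + 14 = 8)
q(-106, -31) - A(-100 - 1*(-111)) = -193 - 1*8 = -193 - 8 = -201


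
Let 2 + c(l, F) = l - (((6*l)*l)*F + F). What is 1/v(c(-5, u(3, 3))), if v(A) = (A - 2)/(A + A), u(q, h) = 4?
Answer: 1222/613 ≈ 1.9935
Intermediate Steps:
c(l, F) = -2 + l - F - 6*F*l**2 (c(l, F) = -2 + (l - (((6*l)*l)*F + F)) = -2 + (l - ((6*l**2)*F + F)) = -2 + (l - (6*F*l**2 + F)) = -2 + (l - (F + 6*F*l**2)) = -2 + (l + (-F - 6*F*l**2)) = -2 + (l - F - 6*F*l**2) = -2 + l - F - 6*F*l**2)
v(A) = (-2 + A)/(2*A) (v(A) = (-2 + A)/((2*A)) = (-2 + A)*(1/(2*A)) = (-2 + A)/(2*A))
1/v(c(-5, u(3, 3))) = 1/((-2 + (-2 - 5 - 1*4 - 6*4*(-5)**2))/(2*(-2 - 5 - 1*4 - 6*4*(-5)**2))) = 1/((-2 + (-2 - 5 - 4 - 6*4*25))/(2*(-2 - 5 - 4 - 6*4*25))) = 1/((-2 + (-2 - 5 - 4 - 600))/(2*(-2 - 5 - 4 - 600))) = 1/((1/2)*(-2 - 611)/(-611)) = 1/((1/2)*(-1/611)*(-613)) = 1/(613/1222) = 1222/613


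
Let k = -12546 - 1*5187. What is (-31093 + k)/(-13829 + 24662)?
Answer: -48826/10833 ≈ -4.5072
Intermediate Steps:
k = -17733 (k = -12546 - 5187 = -17733)
(-31093 + k)/(-13829 + 24662) = (-31093 - 17733)/(-13829 + 24662) = -48826/10833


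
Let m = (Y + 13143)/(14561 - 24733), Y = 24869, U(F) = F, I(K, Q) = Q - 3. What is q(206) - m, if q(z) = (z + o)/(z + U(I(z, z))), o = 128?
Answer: 4736089/1040087 ≈ 4.5536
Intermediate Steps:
I(K, Q) = -3 + Q
q(z) = (128 + z)/(-3 + 2*z) (q(z) = (z + 128)/(z + (-3 + z)) = (128 + z)/(-3 + 2*z))
m = -9503/2543 (m = (24869 + 13143)/(14561 - 24733) = 38012/(-10172) = 38012*(-1/10172) = -9503/2543 ≈ -3.7369)
q(206) - m = (128 + 206)/(-3 + 2*206) - 1*(-9503/2543) = 334/(-3 + 412) + 9503/2543 = 334/409 + 9503/2543 = 4736089/1040087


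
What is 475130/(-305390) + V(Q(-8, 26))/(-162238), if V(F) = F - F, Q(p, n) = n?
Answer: -47513/30539 ≈ -1.5558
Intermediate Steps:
V(F) = 0
475130/(-305390) + V(Q(-8, 26))/(-162238) = 475130/(-305390) + 0/(-162238) = 475130*(-1/305390) + 0*(-1/162238) = -47513/30539 + 0 = -47513/30539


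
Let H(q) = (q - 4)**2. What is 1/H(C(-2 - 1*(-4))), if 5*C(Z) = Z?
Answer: 25/324 ≈ 0.077160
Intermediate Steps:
C(Z) = Z/5
H(q) = (-4 + q)**2
1/H(C(-2 - 1*(-4))) = 1/((-4 + (-2 - 1*(-4))/5)**2) = 1/((-4 + (-2 + 4)/5)**2) = 1/((-4 + (1/5)*2)**2) = 1/((-4 + 2/5)**2) = 1/((-18/5)**2) = 1/(324/25) = 25/324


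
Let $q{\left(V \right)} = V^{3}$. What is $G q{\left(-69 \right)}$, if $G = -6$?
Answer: $1971054$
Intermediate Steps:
$G q{\left(-69 \right)} = - 6 \left(-69\right)^{3} = \left(-6\right) \left(-328509\right) = 1971054$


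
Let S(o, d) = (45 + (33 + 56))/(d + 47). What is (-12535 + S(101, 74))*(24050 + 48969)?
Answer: -110740688419/121 ≈ -9.1521e+8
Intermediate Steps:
S(o, d) = 134/(47 + d) (S(o, d) = (45 + 89)/(47 + d) = 134/(47 + d))
(-12535 + S(101, 74))*(24050 + 48969) = (-12535 + 134/(47 + 74))*(24050 + 48969) = (-12535 + 134/121)*73019 = -1516601/121*73019 = -110740688419/121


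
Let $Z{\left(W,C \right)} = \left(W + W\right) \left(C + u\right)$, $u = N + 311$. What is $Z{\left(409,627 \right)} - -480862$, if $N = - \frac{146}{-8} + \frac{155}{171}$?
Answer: $\frac{432225059}{342} \approx 1.2638 \cdot 10^{6}$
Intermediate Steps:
$N = \frac{13103}{684}$ ($N = \left(-146\right) \left(- \frac{1}{8}\right) + 155 \cdot \frac{1}{171} = \frac{73}{4} + \frac{155}{171} = \frac{13103}{684} \approx 19.156$)
$u = \frac{225827}{684}$ ($u = \frac{13103}{684} + 311 = \frac{225827}{684} \approx 330.16$)
$Z{\left(W,C \right)} = 2 W \left(\frac{225827}{684} + C\right)$ ($Z{\left(W,C \right)} = \left(W + W\right) \left(C + \frac{225827}{684}\right) = 2 W \left(\frac{225827}{684} + C\right)$)
$Z{\left(409,627 \right)} - -480862 = \frac{1}{342} \cdot 409 \left(225827 + 684 \cdot 627\right) - -480862 = \frac{1}{342} \cdot 409 \left(225827 + 428868\right) + 480862 = \frac{1}{342} \cdot 409 \cdot 654695 + 480862 = \frac{267770255}{342} + 480862 = \frac{432225059}{342}$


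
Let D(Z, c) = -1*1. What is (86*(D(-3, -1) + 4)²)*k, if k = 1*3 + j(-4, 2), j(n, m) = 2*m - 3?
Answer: 3096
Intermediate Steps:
D(Z, c) = -1
j(n, m) = -3 + 2*m
k = 4 (k = 1*3 + (-3 + 2*2) = 3 + (-3 + 4) = 3 + 1 = 4)
(86*(D(-3, -1) + 4)²)*k = (86*(-1 + 4)²)*4 = (86*3²)*4 = (86*9)*4 = 774*4 = 3096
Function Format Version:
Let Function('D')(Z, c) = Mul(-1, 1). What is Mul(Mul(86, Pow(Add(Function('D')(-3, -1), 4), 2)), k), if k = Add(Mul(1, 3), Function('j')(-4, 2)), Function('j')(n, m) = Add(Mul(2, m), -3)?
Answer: 3096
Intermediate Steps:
Function('D')(Z, c) = -1
Function('j')(n, m) = Add(-3, Mul(2, m))
k = 4 (k = Add(Mul(1, 3), Add(-3, Mul(2, 2))) = Add(3, Add(-3, 4)) = Add(3, 1) = 4)
Mul(Mul(86, Pow(Add(Function('D')(-3, -1), 4), 2)), k) = Mul(Mul(86, Pow(Add(-1, 4), 2)), 4) = Mul(Mul(86, Pow(3, 2)), 4) = Mul(Mul(86, 9), 4) = Mul(774, 4) = 3096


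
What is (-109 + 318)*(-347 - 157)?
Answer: -105336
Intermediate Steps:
(-109 + 318)*(-347 - 157) = 209*(-504) = -105336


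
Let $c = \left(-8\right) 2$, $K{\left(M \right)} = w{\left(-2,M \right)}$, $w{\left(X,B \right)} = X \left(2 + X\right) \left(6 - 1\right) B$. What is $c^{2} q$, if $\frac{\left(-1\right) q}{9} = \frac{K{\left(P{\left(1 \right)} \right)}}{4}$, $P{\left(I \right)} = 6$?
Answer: $0$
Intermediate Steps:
$w{\left(X,B \right)} = B X \left(10 + 5 X\right)$ ($w{\left(X,B \right)} = X \left(2 + X\right) 5 B = X \left(10 + 5 X\right) B = B X \left(10 + 5 X\right)$)
$K{\left(M \right)} = 0$ ($K{\left(M \right)} = 5 M \left(-2\right) \left(2 - 2\right) = 5 M \left(-2\right) 0 = 0$)
$c = -16$
$q = 0$ ($q = - 9 \cdot \frac{0}{4} = - 9 \cdot 0 \cdot \frac{1}{4} = \left(-9\right) 0 = 0$)
$c^{2} q = \left(-16\right)^{2} \cdot 0 = 256 \cdot 0 = 0$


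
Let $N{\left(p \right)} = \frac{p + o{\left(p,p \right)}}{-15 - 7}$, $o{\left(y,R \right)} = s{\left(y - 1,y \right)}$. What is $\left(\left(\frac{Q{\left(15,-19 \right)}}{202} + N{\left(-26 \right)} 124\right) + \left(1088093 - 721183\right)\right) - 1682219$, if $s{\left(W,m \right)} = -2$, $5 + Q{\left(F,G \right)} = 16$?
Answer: $- \frac{2922265805}{2222} \approx -1.3152 \cdot 10^{6}$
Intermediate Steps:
$Q{\left(F,G \right)} = 11$ ($Q{\left(F,G \right)} = -5 + 16 = 11$)
$o{\left(y,R \right)} = -2$
$N{\left(p \right)} = \frac{1}{11} - \frac{p}{22}$ ($N{\left(p \right)} = \frac{p - 2}{-15 - 7} = \frac{-2 + p}{-22} = \left(-2 + p\right) \left(- \frac{1}{22}\right) = \frac{1}{11} - \frac{p}{22}$)
$\left(\left(\frac{Q{\left(15,-19 \right)}}{202} + N{\left(-26 \right)} 124\right) + \left(1088093 - 721183\right)\right) - 1682219 = \left(\left(\frac{11}{202} + \left(\frac{1}{11} - - \frac{13}{11}\right) 124\right) + \left(1088093 - 721183\right)\right) - 1682219 = \left(\left(11 \cdot \frac{1}{202} + \left(\frac{1}{11} + \frac{13}{11}\right) 124\right) + 366910\right) - 1682219 = \left(\left(\frac{11}{202} + \frac{14}{11} \cdot 124\right) + 366910\right) - 1682219 = \left(\left(\frac{11}{202} + \frac{1736}{11}\right) + 366910\right) - 1682219 = \left(\frac{350793}{2222} + 366910\right) - 1682219 = \frac{815624813}{2222} - 1682219 = - \frac{2922265805}{2222}$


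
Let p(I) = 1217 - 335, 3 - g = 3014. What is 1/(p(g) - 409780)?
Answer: -1/408898 ≈ -2.4456e-6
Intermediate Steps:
g = -3011 (g = 3 - 1*3014 = 3 - 3014 = -3011)
p(I) = 882
1/(p(g) - 409780) = 1/(882 - 409780) = 1/(-408898) = -1/408898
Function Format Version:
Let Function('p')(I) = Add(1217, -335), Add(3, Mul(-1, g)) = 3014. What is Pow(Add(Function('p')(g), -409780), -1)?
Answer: Rational(-1, 408898) ≈ -2.4456e-6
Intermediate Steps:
g = -3011 (g = Add(3, Mul(-1, 3014)) = Add(3, -3014) = -3011)
Function('p')(I) = 882
Pow(Add(Function('p')(g), -409780), -1) = Pow(Add(882, -409780), -1) = Pow(-408898, -1) = Rational(-1, 408898)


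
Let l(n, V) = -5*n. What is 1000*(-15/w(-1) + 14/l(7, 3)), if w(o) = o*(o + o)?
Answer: -7900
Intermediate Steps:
w(o) = 2*o**2 (w(o) = o*(2*o) = 2*o**2)
1000*(-15/w(-1) + 14/l(7, 3)) = 1000*(-15/(2*(-1)**2) + 14/((-5*7))) = 1000*(-15/(2*1) + 14/(-35)) = 1000*(-15/2 + 14*(-1/35)) = 1000*(-15*1/2 - 2/5) = 1000*(-15/2 - 2/5) = 1000*(-79/10) = -7900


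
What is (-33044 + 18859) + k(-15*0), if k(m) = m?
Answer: -14185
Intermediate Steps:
(-33044 + 18859) + k(-15*0) = (-33044 + 18859) - 15*0 = -14185 + 0 = -14185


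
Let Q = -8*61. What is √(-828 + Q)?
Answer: 2*I*√329 ≈ 36.277*I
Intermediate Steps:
Q = -488
√(-828 + Q) = √(-828 - 488) = √(-1316) = 2*I*√329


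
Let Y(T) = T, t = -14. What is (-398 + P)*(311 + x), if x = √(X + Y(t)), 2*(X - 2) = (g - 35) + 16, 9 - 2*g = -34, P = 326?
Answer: -22392 - 36*I*√43 ≈ -22392.0 - 236.07*I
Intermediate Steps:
g = 43/2 (g = 9/2 - ½*(-34) = 9/2 + 17 = 43/2 ≈ 21.500)
X = 13/4 (X = 2 + ((43/2 - 35) + 16)/2 = 2 + (-27/2 + 16)/2 = 2 + (½)*(5/2) = 2 + 5/4 = 13/4 ≈ 3.2500)
x = I*√43/2 (x = √(13/4 - 14) = √(-43/4) = I*√43/2 ≈ 3.2787*I)
(-398 + P)*(311 + x) = (-398 + 326)*(311 + I*√43/2) = -72*(311 + I*√43/2) = -22392 - 36*I*√43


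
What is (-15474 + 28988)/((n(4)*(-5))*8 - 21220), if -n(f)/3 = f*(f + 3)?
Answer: -6757/8930 ≈ -0.75666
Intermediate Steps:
n(f) = -3*f*(3 + f) (n(f) = -3*f*(f + 3) = -3*f*(3 + f))
(-15474 + 28988)/((n(4)*(-5))*8 - 21220) = (-15474 + 28988)/((-3*4*(3 + 4)*(-5))*8 - 21220) = 13514/((-3*4*7*(-5))*8 - 21220) = 13514/(-84*(-5)*8 - 21220) = 13514/(420*8 - 21220) = 13514/(3360 - 21220) = 13514/(-17860) = 13514*(-1/17860) = -6757/8930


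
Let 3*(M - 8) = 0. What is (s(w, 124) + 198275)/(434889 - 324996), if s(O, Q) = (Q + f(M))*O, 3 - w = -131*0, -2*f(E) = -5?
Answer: 397309/219786 ≈ 1.8077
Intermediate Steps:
M = 8 (M = 8 + (1/3)*0 = 8 + 0 = 8)
f(E) = 5/2 (f(E) = -1/2*(-5) = 5/2)
w = 3 (w = 3 - (-131)*0 = 3 - 1*0 = 3 + 0 = 3)
s(O, Q) = O*(5/2 + Q) (s(O, Q) = (Q + 5/2)*O = (5/2 + Q)*O = O*(5/2 + Q))
(s(w, 124) + 198275)/(434889 - 324996) = ((1/2)*3*(5 + 2*124) + 198275)/(434889 - 324996) = ((1/2)*3*(5 + 248) + 198275)/109893 = ((1/2)*3*253 + 198275)*(1/109893) = (759/2 + 198275)*(1/109893) = (397309/2)*(1/109893) = 397309/219786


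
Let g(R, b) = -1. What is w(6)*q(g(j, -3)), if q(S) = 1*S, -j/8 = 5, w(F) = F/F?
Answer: -1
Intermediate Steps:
w(F) = 1
j = -40 (j = -8*5 = -40)
q(S) = S
w(6)*q(g(j, -3)) = 1*(-1) = -1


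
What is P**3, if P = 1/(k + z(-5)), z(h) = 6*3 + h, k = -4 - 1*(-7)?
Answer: 1/4096 ≈ 0.00024414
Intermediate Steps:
k = 3 (k = -4 + 7 = 3)
z(h) = 18 + h
P = 1/16 (P = 1/(3 + (18 - 5)) = 1/(3 + 13) = 1/16 ≈ 0.062500)
P**3 = (1/16)**3 = 1/4096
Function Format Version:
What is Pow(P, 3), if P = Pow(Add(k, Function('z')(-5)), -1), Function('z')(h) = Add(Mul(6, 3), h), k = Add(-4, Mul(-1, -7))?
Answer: Rational(1, 4096) ≈ 0.00024414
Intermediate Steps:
k = 3 (k = Add(-4, 7) = 3)
Function('z')(h) = Add(18, h)
P = Rational(1, 16) (P = Pow(Add(3, Add(18, -5)), -1) = Pow(Add(3, 13), -1) = Pow(16, -1) = Rational(1, 16) ≈ 0.062500)
Pow(P, 3) = Pow(Rational(1, 16), 3) = Rational(1, 4096)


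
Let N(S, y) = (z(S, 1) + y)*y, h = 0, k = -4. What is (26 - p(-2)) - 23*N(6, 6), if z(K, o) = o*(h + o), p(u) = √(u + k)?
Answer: -940 - I*√6 ≈ -940.0 - 2.4495*I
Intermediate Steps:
p(u) = √(-4 + u) (p(u) = √(u - 4) = √(-4 + u))
z(K, o) = o² (z(K, o) = o*(0 + o) = o*o = o²)
N(S, y) = y*(1 + y) (N(S, y) = (1² + y)*y = (1 + y)*y = y*(1 + y))
(26 - p(-2)) - 23*N(6, 6) = (26 - √(-4 - 2)) - 138*(1 + 6) = (26 - √(-6)) - 138*7 = (26 - I*√6) - 23*42 = (26 - I*√6) - 966 = -940 - I*√6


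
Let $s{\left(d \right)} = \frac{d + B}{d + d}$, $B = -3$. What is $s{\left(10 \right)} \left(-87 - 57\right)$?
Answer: $- \frac{252}{5} \approx -50.4$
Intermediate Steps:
$s{\left(d \right)} = \frac{-3 + d}{2 d}$ ($s{\left(d \right)} = \frac{d - 3}{d + d} = \frac{-3 + d}{2 d}$)
$s{\left(10 \right)} \left(-87 - 57\right) = \frac{-3 + 10}{2 \cdot 10} \left(-87 - 57\right) = \frac{1}{2} \cdot \frac{1}{10} \cdot 7 \left(-144\right) = \frac{7}{20} \left(-144\right) = - \frac{252}{5}$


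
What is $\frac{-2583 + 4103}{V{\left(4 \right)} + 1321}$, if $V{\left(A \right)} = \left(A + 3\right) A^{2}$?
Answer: $\frac{1520}{1433} \approx 1.0607$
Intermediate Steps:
$V{\left(A \right)} = A^{2} \left(3 + A\right)$ ($V{\left(A \right)} = \left(3 + A\right) A^{2} = A^{2} \left(3 + A\right)$)
$\frac{-2583 + 4103}{V{\left(4 \right)} + 1321} = \frac{-2583 + 4103}{4^{2} \left(3 + 4\right) + 1321} = \frac{1520}{16 \cdot 7 + 1321} = \frac{1520}{112 + 1321} = \frac{1520}{1433}$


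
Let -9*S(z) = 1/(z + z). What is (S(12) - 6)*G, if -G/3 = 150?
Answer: 32425/12 ≈ 2702.1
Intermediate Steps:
G = -450 (G = -3*150 = -450)
S(z) = -1/(18*z) (S(z) = -1/(9*(z + z)) = -1/(2*z)/9 = -1/(18*z))
(S(12) - 6)*G = (-1/18/12 - 6)*(-450) = (-1/18*1/12 - 6)*(-450) = (-1/216 - 6)*(-450) = -1297/216*(-450) = 32425/12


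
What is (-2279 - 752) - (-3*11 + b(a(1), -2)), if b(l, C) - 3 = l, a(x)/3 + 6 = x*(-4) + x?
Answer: -2974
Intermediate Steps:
a(x) = -18 - 9*x (a(x) = -18 + 3*(x*(-4) + x) = -18 + 3*(-4*x + x) = -18 + 3*(-3*x) = -18 - 9*x)
b(l, C) = 3 + l
(-2279 - 752) - (-3*11 + b(a(1), -2)) = (-2279 - 752) - (-3*11 + (3 + (-18 - 9*1))) = -3031 - (-33 + (3 + (-18 - 9))) = -3031 - (-33 + (3 - 27)) = -3031 - (-33 - 24) = -3031 - 1*(-57) = -3031 + 57 = -2974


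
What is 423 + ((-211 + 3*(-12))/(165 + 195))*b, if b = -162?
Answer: 10683/20 ≈ 534.15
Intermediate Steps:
423 + ((-211 + 3*(-12))/(165 + 195))*b = 423 + ((-211 + 3*(-12))/(165 + 195))*(-162) = 423 + ((-211 - 36)/360)*(-162) = 423 - 247*1/360*(-162) = 423 - 247/360*(-162) = 423 + 2223/20 = 10683/20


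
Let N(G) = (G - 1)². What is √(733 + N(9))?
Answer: √797 ≈ 28.231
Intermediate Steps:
N(G) = (-1 + G)²
√(733 + N(9)) = √(733 + (-1 + 9)²) = √(733 + 8²) = √(733 + 64) = √797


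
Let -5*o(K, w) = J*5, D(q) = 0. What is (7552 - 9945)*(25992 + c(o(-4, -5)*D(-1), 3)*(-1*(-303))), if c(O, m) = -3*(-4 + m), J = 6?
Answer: -64374093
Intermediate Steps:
o(K, w) = -6 (o(K, w) = -6*5/5 = -⅕*30 = -6)
c(O, m) = 12 - 3*m
(7552 - 9945)*(25992 + c(o(-4, -5)*D(-1), 3)*(-1*(-303))) = (7552 - 9945)*(25992 + (12 - 3*3)*(-1*(-303))) = -2393*(25992 + (12 - 9)*303) = -2393*(25992 + 3*303) = -2393*(25992 + 909) = -2393*26901 = -64374093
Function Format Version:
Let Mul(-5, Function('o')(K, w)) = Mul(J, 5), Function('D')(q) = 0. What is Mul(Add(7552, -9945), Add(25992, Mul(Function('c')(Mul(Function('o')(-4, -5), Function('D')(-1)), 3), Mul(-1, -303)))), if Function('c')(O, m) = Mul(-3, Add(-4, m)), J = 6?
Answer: -64374093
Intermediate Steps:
Function('o')(K, w) = -6 (Function('o')(K, w) = Mul(Rational(-1, 5), Mul(6, 5)) = Mul(Rational(-1, 5), 30) = -6)
Function('c')(O, m) = Add(12, Mul(-3, m))
Mul(Add(7552, -9945), Add(25992, Mul(Function('c')(Mul(Function('o')(-4, -5), Function('D')(-1)), 3), Mul(-1, -303)))) = Mul(Add(7552, -9945), Add(25992, Mul(Add(12, Mul(-3, 3)), Mul(-1, -303)))) = Mul(-2393, Add(25992, Mul(Add(12, -9), 303))) = Mul(-2393, Add(25992, Mul(3, 303))) = Mul(-2393, Add(25992, 909)) = Mul(-2393, 26901) = -64374093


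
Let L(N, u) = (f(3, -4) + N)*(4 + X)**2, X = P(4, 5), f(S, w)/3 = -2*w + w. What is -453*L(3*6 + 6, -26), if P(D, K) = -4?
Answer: 0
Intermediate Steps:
f(S, w) = -3*w (f(S, w) = 3*(-2*w + w) = 3*(-w) = -3*w)
X = -4
L(N, u) = 0 (L(N, u) = (-3*(-4) + N)*(4 - 4)**2 = (12 + N)*0**2 = (12 + N)*0 = 0)
-453*L(3*6 + 6, -26) = -453*0 = 0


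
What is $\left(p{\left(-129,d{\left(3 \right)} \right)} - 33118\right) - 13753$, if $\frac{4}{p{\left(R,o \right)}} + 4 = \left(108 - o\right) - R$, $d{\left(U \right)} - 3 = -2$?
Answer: $- \frac{2718517}{58} \approx -46871.0$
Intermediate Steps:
$d{\left(U \right)} = 1$ ($d{\left(U \right)} = 3 - 2 = 1$)
$p{\left(R,o \right)} = \frac{4}{104 - R - o}$ ($p{\left(R,o \right)} = \frac{4}{-4 - \left(-108 + R + o\right)} = \frac{4}{104 - R - o}$)
$\left(p{\left(-129,d{\left(3 \right)} \right)} - 33118\right) - 13753 = \left(- \frac{4}{-104 - 129 + 1} - 33118\right) - 13753 = \left(- \frac{4}{-232} - 33118\right) - 13753 = \left(\left(-4\right) \left(- \frac{1}{232}\right) - 33118\right) - 13753 = \left(\frac{1}{58} - 33118\right) - 13753 = - \frac{1920843}{58} - 13753 = - \frac{2718517}{58}$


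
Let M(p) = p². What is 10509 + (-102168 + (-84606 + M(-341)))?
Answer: -59984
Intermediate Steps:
10509 + (-102168 + (-84606 + M(-341))) = 10509 + (-102168 + (-84606 + (-341)²)) = 10509 + (-102168 + (-84606 + 116281)) = 10509 + (-102168 + 31675) = 10509 - 70493 = -59984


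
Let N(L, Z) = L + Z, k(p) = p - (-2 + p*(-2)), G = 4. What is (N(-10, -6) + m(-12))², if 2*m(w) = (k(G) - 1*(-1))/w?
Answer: 17689/64 ≈ 276.39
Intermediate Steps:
k(p) = 2 + 3*p (k(p) = p - (-2 - 2*p) = p + (2 + 2*p) = 2 + 3*p)
m(w) = 15/(2*w) (m(w) = (((2 + 3*4) - 1*(-1))/w)/2 = (((2 + 12) + 1)/w)/2 = ((14 + 1)/w)/2 = (15/w)/2 = 15/(2*w))
(N(-10, -6) + m(-12))² = ((-10 - 6) + (15/2)/(-12))² = (-16 + (15/2)*(-1/12))² = (-16 - 5/8)² = (-133/8)² = 17689/64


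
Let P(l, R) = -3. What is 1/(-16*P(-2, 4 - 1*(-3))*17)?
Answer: 1/816 ≈ 0.0012255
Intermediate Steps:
1/(-16*P(-2, 4 - 1*(-3))*17) = 1/(-16*(-3)*17) = 1/(48*17) = 1/816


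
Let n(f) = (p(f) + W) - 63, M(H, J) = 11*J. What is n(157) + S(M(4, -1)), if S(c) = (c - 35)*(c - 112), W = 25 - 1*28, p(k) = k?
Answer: 5749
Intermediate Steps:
W = -3 (W = 25 - 28 = -3)
n(f) = -66 + f (n(f) = (f - 3) - 63 = (-3 + f) - 63 = -66 + f)
S(c) = (-112 + c)*(-35 + c) (S(c) = (-35 + c)*(-112 + c) = (-112 + c)*(-35 + c))
n(157) + S(M(4, -1)) = (-66 + 157) + (3920 + (11*(-1))² - 1617*(-1)) = 91 + (3920 + (-11)² - 147*(-11)) = 91 + (3920 + 121 + 1617) = 91 + 5658 = 5749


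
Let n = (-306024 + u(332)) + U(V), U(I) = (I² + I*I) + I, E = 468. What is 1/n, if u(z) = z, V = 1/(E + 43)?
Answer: -261121/79822600219 ≈ -3.2713e-6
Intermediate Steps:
V = 1/511 (V = 1/(468 + 43) = 1/511 ≈ 0.0019569)
U(I) = I + 2*I² (U(I) = (I² + I²) + I = 2*I² + I = I + 2*I²)
n = -79822600219/261121 (n = (-306024 + 332) + (1 + 2*(1/511))/511 = -305692 + (1 + 2/511)/511 = -305692 + (1/511)*(513/511) = -305692 + 513/261121 = -79822600219/261121 ≈ -3.0569e+5)
1/n = 1/(-79822600219/261121) = -261121/79822600219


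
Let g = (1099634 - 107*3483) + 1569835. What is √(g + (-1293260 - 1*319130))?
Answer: √684398 ≈ 827.28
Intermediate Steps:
g = 2296788 (g = (1099634 - 372681) + 1569835 = 726953 + 1569835 = 2296788)
√(g + (-1293260 - 1*319130)) = √(2296788 + (-1293260 - 1*319130)) = √(2296788 + (-1293260 - 319130)) = √(2296788 - 1612390) = √684398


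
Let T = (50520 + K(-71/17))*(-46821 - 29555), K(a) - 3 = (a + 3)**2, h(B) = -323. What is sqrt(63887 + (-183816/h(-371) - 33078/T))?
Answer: sqrt(522709722565506496287672969501815)/90053026109014 ≈ 253.88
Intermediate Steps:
K(a) = 3 + (3 + a)**2 (K(a) = 3 + (a + 3)**2 = 3 + (3 + a)**2)
T = -1115207753672/289 (T = (50520 + (3 + (3 - 71/17)**2))*(-46821 - 29555) = (50520 + (3 + (3 - 71*1/17)**2))*(-76376) = (50520 + (3 + (3 - 71/17)**2))*(-76376) = (50520 + (3 + (-20/17)**2))*(-76376) = (50520 + (3 + 400/289))*(-76376) = (50520 + 1267/289)*(-76376) = (14601547/289)*(-76376) = -1115207753672/289 ≈ -3.8588e+9)
sqrt(63887 + (-183816/h(-371) - 33078/T)) = sqrt(63887 + (-183816/(-323) - 33078/(-1115207753672/289))) = sqrt(63887 + (-183816*(-1/323) - 33078*(-289/1115207753672))) = sqrt(63887 + (183816/323 + 4779771/557603876836)) = sqrt(63887 + 102496515768352209/180106052218028) = sqrt(11608931873821507045/180106052218028) = sqrt(522709722565506496287672969501815)/90053026109014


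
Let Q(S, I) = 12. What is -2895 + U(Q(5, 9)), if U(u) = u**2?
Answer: -2751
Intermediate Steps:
-2895 + U(Q(5, 9)) = -2895 + 12**2 = -2895 + 144 = -2751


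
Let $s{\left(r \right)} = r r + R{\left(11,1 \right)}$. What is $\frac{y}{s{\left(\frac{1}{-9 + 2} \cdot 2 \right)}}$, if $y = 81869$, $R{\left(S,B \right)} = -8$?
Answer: $- \frac{4011581}{388} \approx -10339.0$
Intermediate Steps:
$s{\left(r \right)} = -8 + r^{2}$ ($s{\left(r \right)} = r r - 8 = r^{2} - 8 = -8 + r^{2}$)
$\frac{y}{s{\left(\frac{1}{-9 + 2} \cdot 2 \right)}} = \frac{81869}{-8 + \left(\frac{1}{-9 + 2} \cdot 2\right)^{2}} = \frac{81869}{-8 + \left(\frac{1}{-7} \cdot 2\right)^{2}} = \frac{81869}{-8 + \left(\left(- \frac{1}{7}\right) 2\right)^{2}} = \frac{81869}{-8 + \left(- \frac{2}{7}\right)^{2}} = \frac{81869}{-8 + \frac{4}{49}} = \frac{81869}{- \frac{388}{49}} = 81869 \left(- \frac{49}{388}\right) = - \frac{4011581}{388}$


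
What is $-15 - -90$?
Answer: $75$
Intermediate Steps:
$-15 - -90 = -15 + 90 = 75$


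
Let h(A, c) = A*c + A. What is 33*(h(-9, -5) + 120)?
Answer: 5148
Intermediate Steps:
h(A, c) = A + A*c
33*(h(-9, -5) + 120) = 33*(-9*(1 - 5) + 120) = 33*(-9*(-4) + 120) = 33*(36 + 120) = 33*156 = 5148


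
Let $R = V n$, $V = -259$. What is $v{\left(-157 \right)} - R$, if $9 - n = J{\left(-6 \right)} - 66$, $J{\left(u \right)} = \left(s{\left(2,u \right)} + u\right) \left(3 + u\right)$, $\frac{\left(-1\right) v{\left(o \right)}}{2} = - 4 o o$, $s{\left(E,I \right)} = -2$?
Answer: $210401$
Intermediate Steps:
$v{\left(o \right)} = 8 o^{2}$ ($v{\left(o \right)} = - 2 - 4 o o = - 2 \left(- 4 o^{2}\right) = 8 o^{2}$)
$J{\left(u \right)} = \left(-2 + u\right) \left(3 + u\right)$
$n = 51$ ($n = 9 - \left(\left(-6 - 6 + \left(-6\right)^{2}\right) - 66\right) = 9 - \left(\left(-6 - 6 + 36\right) - 66\right) = 9 - \left(24 - 66\right) = 9 - -42 = 9 + 42 = 51$)
$R = -13209$ ($R = \left(-259\right) 51 = -13209$)
$v{\left(-157 \right)} - R = 8 \left(-157\right)^{2} - -13209 = 8 \cdot 24649 + 13209 = 197192 + 13209 = 210401$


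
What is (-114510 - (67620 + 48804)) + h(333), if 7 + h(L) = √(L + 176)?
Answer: -230941 + √509 ≈ -2.3092e+5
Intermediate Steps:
h(L) = -7 + √(176 + L) (h(L) = -7 + √(L + 176) = -7 + √(176 + L))
(-114510 - (67620 + 48804)) + h(333) = (-114510 - (67620 + 48804)) + (-7 + √(176 + 333)) = (-114510 - 1*116424) + (-7 + √509) = (-114510 - 116424) + (-7 + √509) = -230934 + (-7 + √509) = -230941 + √509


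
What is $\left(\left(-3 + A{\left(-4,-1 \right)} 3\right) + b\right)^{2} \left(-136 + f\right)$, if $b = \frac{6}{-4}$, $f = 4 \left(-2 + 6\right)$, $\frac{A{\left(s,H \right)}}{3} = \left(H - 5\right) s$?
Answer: $-5367870$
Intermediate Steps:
$A{\left(s,H \right)} = 3 s \left(-5 + H\right)$ ($A{\left(s,H \right)} = 3 \left(H - 5\right) s = 3 \left(-5 + H\right) s = 3 s \left(-5 + H\right)$)
$f = 16$ ($f = 4 \cdot 4 = 16$)
$b = - \frac{3}{2}$ ($b = 6 \left(- \frac{1}{4}\right) = - \frac{3}{2} \approx -1.5$)
$\left(\left(-3 + A{\left(-4,-1 \right)} 3\right) + b\right)^{2} \left(-136 + f\right) = \left(\left(-3 + 3 \left(-4\right) \left(-5 - 1\right) 3\right) - \frac{3}{2}\right)^{2} \left(-136 + 16\right) = \left(\left(-3 + 3 \left(-4\right) \left(-6\right) 3\right) - \frac{3}{2}\right)^{2} \left(-120\right) = \left(\left(-3 + 72 \cdot 3\right) - \frac{3}{2}\right)^{2} \left(-120\right) = \left(\left(-3 + 216\right) - \frac{3}{2}\right)^{2} \left(-120\right) = \left(213 - \frac{3}{2}\right)^{2} \left(-120\right) = \left(\frac{423}{2}\right)^{2} \left(-120\right) = \frac{178929}{4} \left(-120\right) = -5367870$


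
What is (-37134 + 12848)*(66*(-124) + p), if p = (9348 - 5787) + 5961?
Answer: -32494668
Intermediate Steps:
p = 9522 (p = 3561 + 5961 = 9522)
(-37134 + 12848)*(66*(-124) + p) = (-37134 + 12848)*(66*(-124) + 9522) = -24286*(-8184 + 9522) = -24286*1338 = -32494668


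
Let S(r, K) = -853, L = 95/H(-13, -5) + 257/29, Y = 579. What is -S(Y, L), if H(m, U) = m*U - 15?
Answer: 853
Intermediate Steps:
H(m, U) = -15 + U*m (H(m, U) = U*m - 15 = -15 + U*m)
L = 3121/290 (L = 95/(-15 - 5*(-13)) + 257/29 = 95/(-15 + 65) + 257*(1/29) = 95/50 + 257/29 = 95*(1/50) + 257/29 = 19/10 + 257/29 = 3121/290 ≈ 10.762)
-S(Y, L) = -1*(-853) = 853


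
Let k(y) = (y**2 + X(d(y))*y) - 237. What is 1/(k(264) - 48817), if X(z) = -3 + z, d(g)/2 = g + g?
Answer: 1/298634 ≈ 3.3486e-6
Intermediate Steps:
d(g) = 4*g (d(g) = 2*(g + g) = 2*(2*g) = 4*g)
k(y) = -237 + y**2 + y*(-3 + 4*y) (k(y) = (y**2 + (-3 + 4*y)*y) - 237 = (y**2 + y*(-3 + 4*y)) - 237 = -237 + y**2 + y*(-3 + 4*y))
1/(k(264) - 48817) = 1/((-237 - 3*264 + 5*264**2) - 48817) = 1/((-237 - 792 + 5*69696) - 48817) = 1/((-237 - 792 + 348480) - 48817) = 1/(347451 - 48817) = 1/298634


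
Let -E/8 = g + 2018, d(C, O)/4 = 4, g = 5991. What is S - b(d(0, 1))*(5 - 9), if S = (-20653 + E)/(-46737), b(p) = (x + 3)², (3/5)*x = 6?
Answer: 31678937/46737 ≈ 677.81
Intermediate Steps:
d(C, O) = 16 (d(C, O) = 4*4 = 16)
x = 10 (x = (5/3)*6 = 10)
b(p) = 169 (b(p) = (10 + 3)² = 13² = 169)
E = -64072 (E = -8*(5991 + 2018) = -8*8009 = -64072)
S = 84725/46737 (S = (-20653 - 64072)/(-46737) = -84725*(-1/46737) = 84725/46737 ≈ 1.8128)
S - b(d(0, 1))*(5 - 9) = 84725/46737 - 169*(5 - 9) = 84725/46737 - 169*(-4) = 84725/46737 - 1*(-676) = 84725/46737 + 676 = 31678937/46737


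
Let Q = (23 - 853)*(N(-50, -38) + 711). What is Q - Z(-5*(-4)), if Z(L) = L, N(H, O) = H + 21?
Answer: -566080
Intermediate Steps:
N(H, O) = 21 + H
Q = -566060 (Q = (23 - 853)*((21 - 50) + 711) = -830*(-29 + 711) = -830*682 = -566060)
Q - Z(-5*(-4)) = -566060 - (-5)*(-4) = -566060 - 1*20 = -566060 - 20 = -566080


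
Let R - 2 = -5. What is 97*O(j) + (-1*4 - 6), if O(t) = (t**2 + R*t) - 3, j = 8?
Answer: 3579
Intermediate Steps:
R = -3 (R = 2 - 5 = -3)
O(t) = -3 + t**2 - 3*t (O(t) = (t**2 - 3*t) - 3 = -3 + t**2 - 3*t)
97*O(j) + (-1*4 - 6) = 97*(-3 + 8**2 - 3*8) + (-1*4 - 6) = 97*(-3 + 64 - 24) + (-4 - 6) = 97*37 - 10 = 3589 - 10 = 3579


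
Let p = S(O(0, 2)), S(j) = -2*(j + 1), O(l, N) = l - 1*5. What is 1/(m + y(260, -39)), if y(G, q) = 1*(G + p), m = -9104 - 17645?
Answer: -1/26481 ≈ -3.7763e-5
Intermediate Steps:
O(l, N) = -5 + l (O(l, N) = l - 5 = -5 + l)
S(j) = -2 - 2*j (S(j) = -2*(1 + j) = -2 - 2*j)
m = -26749
p = 8 (p = -2 - 2*(-5 + 0) = -2 - 2*(-5) = -2 + 10 = 8)
y(G, q) = 8 + G (y(G, q) = 1*(G + 8) = 1*(8 + G) = 8 + G)
1/(m + y(260, -39)) = 1/(-26749 + (8 + 260)) = 1/(-26749 + 268) = 1/(-26481) = -1/26481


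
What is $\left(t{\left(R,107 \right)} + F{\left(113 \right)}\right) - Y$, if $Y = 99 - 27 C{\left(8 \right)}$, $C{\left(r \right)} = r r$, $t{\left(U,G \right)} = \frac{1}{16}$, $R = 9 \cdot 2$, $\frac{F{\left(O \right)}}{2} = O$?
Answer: $\frac{29681}{16} \approx 1855.1$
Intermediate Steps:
$F{\left(O \right)} = 2 O$
$R = 18$
$t{\left(U,G \right)} = \frac{1}{16}$
$C{\left(r \right)} = r^{2}$
$Y = -1629$ ($Y = 99 - 27 \cdot 8^{2} = 99 - 1728 = -1629$)
$\left(t{\left(R,107 \right)} + F{\left(113 \right)}\right) - Y = \left(\frac{1}{16} + 2 \cdot 113\right) - -1629 = \left(\frac{1}{16} + 226\right) + 1629 = \frac{3617}{16} + 1629 = \frac{29681}{16}$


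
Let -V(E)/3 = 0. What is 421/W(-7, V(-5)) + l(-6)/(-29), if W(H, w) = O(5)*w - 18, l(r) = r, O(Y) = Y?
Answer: -12101/522 ≈ -23.182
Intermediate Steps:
V(E) = 0 (V(E) = -3*0 = 0)
W(H, w) = -18 + 5*w (W(H, w) = 5*w - 18 = -18 + 5*w)
421/W(-7, V(-5)) + l(-6)/(-29) = 421/(-18 + 5*0) - 6/(-29) = 421/(-18 + 0) - 6*(-1/29) = 421/(-18) + 6/29 = 421*(-1/18) + 6/29 = -421/18 + 6/29 = -12101/522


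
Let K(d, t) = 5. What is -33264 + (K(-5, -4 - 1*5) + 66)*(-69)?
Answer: -38163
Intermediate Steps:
-33264 + (K(-5, -4 - 1*5) + 66)*(-69) = -33264 + (5 + 66)*(-69) = -33264 + 71*(-69) = -33264 - 4899 = -38163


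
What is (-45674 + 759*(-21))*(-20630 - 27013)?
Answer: 2935428159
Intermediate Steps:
(-45674 + 759*(-21))*(-20630 - 27013) = (-45674 - 15939)*(-47643) = -61613*(-47643) = 2935428159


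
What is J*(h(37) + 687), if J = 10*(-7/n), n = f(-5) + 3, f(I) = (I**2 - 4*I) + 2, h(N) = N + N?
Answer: -5327/5 ≈ -1065.4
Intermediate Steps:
h(N) = 2*N
f(I) = 2 + I**2 - 4*I
n = 50 (n = (2 + (-5)**2 - 4*(-5)) + 3 = (2 + 25 + 20) + 3 = 47 + 3 = 50)
J = -7/5 (J = 10*(-7/50) = -7/5 ≈ -1.4000)
J*(h(37) + 687) = -7*(2*37 + 687)/5 = -7*(74 + 687)/5 = -7/5*761 = -5327/5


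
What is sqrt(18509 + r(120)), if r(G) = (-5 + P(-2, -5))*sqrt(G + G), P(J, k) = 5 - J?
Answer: sqrt(18509 + 8*sqrt(15)) ≈ 136.16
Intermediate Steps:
r(G) = 2*sqrt(2)*sqrt(G) (r(G) = (-5 + (5 - 1*(-2)))*sqrt(G + G) = (-5 + (5 + 2))*sqrt(2*G) = (-5 + 7)*(sqrt(2)*sqrt(G)) = 2*(sqrt(2)*sqrt(G)) = 2*sqrt(2)*sqrt(G))
sqrt(18509 + r(120)) = sqrt(18509 + 2*sqrt(2)*sqrt(120)) = sqrt(18509 + 2*sqrt(2)*(2*sqrt(30))) = sqrt(18509 + 8*sqrt(15))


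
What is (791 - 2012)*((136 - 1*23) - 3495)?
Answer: 4129422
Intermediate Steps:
(791 - 2012)*((136 - 1*23) - 3495) = -1221*((136 - 23) - 3495) = -1221*(113 - 3495) = -1221*(-3382) = 4129422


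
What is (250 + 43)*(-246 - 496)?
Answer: -217406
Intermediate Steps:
(250 + 43)*(-246 - 496) = 293*(-742) = -217406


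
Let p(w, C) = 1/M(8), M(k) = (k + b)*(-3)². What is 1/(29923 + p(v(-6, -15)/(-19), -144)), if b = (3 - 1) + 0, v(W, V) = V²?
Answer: 90/2693071 ≈ 3.3419e-5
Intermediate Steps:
b = 2 (b = 2 + 0 = 2)
M(k) = 18 + 9*k (M(k) = (k + 2)*(-3)² = (2 + k)*9 = 18 + 9*k)
p(w, C) = 1/90 (p(w, C) = 1/(18 + 9*8) = 1/(18 + 72) = 1/90)
1/(29923 + p(v(-6, -15)/(-19), -144)) = 1/(29923 + 1/90) = 1/(2693071/90) = 90/2693071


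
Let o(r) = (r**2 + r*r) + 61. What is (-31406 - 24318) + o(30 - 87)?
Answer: -49165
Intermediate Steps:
o(r) = 61 + 2*r**2 (o(r) = (r**2 + r**2) + 61 = 2*r**2 + 61 = 61 + 2*r**2)
(-31406 - 24318) + o(30 - 87) = (-31406 - 24318) + (61 + 2*(30 - 87)**2) = -55724 + (61 + 2*(-57)**2) = -55724 + (61 + 2*3249) = -55724 + (61 + 6498) = -55724 + 6559 = -49165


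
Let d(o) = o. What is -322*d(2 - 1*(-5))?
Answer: -2254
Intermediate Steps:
-322*d(2 - 1*(-5)) = -322*(2 - 1*(-5)) = -322*(2 + 5) = -322*7 = -2254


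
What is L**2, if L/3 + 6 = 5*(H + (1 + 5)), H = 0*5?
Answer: 5184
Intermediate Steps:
H = 0
L = 72 (L = -18 + 3*(5*(0 + (1 + 5))) = -18 + 3*(5*(0 + 6)) = -18 + 3*(5*6) = -18 + 3*30 = -18 + 90 = 72)
L**2 = 72**2 = 5184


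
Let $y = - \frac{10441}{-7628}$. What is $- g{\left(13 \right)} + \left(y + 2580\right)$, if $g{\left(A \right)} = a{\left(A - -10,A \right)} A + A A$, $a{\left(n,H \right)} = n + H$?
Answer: $\frac{14831645}{7628} \approx 1944.4$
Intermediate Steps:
$y = \frac{10441}{7628}$ ($y = \left(-10441\right) \left(- \frac{1}{7628}\right) = \frac{10441}{7628} \approx 1.3688$)
$a{\left(n,H \right)} = H + n$
$g{\left(A \right)} = A^{2} + A \left(10 + 2 A\right)$ ($g{\left(A \right)} = \left(A + \left(A - -10\right)\right) A + A A = \left(A + \left(A + 10\right)\right) A + A^{2} = \left(A + \left(10 + A\right)\right) A + A^{2} = \left(10 + 2 A\right) A + A^{2} = A \left(10 + 2 A\right) + A^{2} = A^{2} + A \left(10 + 2 A\right)$)
$- g{\left(13 \right)} + \left(y + 2580\right) = - 13 \left(10 + 3 \cdot 13\right) + \left(\frac{10441}{7628} + 2580\right) = - 13 \left(10 + 39\right) + \frac{19690681}{7628} = - 13 \cdot 49 + \frac{19690681}{7628} = \left(-1\right) 637 + \frac{19690681}{7628} = -637 + \frac{19690681}{7628} = \frac{14831645}{7628}$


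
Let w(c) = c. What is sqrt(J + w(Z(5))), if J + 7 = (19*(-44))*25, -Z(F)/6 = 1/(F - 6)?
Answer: I*sqrt(20901) ≈ 144.57*I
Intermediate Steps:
Z(F) = -6/(-6 + F) (Z(F) = -6/(F - 6) = -6/(-6 + F))
J = -20907 (J = -7 + (19*(-44))*25 = -7 - 836*25 = -7 - 20900 = -20907)
sqrt(J + w(Z(5))) = sqrt(-20907 - 6/(-6 + 5)) = sqrt(-20907 - 6/(-1)) = sqrt(-20907 - 6*(-1)) = sqrt(-20907 + 6) = sqrt(-20901) = I*sqrt(20901)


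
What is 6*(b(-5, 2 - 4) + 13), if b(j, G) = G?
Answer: 66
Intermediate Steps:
6*(b(-5, 2 - 4) + 13) = 6*((2 - 4) + 13) = 6*(-2 + 13) = 6*11 = 66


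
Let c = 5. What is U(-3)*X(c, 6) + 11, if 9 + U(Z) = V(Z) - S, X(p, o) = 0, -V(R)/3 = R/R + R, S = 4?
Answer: 11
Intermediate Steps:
V(R) = -3 - 3*R (V(R) = -3*(R/R + R) = -3*(1 + R) = -3 - 3*R)
U(Z) = -16 - 3*Z (U(Z) = -9 + ((-3 - 3*Z) - 1*4) = -9 + ((-3 - 3*Z) - 4) = -9 + (-7 - 3*Z) = -16 - 3*Z)
U(-3)*X(c, 6) + 11 = (-16 - 3*(-3))*0 + 11 = (-16 + 9)*0 + 11 = -7*0 + 11 = 0 + 11 = 11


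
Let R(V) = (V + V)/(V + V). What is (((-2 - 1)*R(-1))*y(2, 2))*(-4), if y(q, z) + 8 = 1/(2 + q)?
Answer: -93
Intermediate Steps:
R(V) = 1 (R(V) = (2*V)/((2*V)) = (2*V)*(1/(2*V)) = 1)
y(q, z) = -8 + 1/(2 + q)
(((-2 - 1)*R(-1))*y(2, 2))*(-4) = (((-2 - 1)*1)*((-15 - 8*2)/(2 + 2)))*(-4) = ((-3*1)*((-15 - 16)/4))*(-4) = -3*(-31)/4*(-4) = -3*(-31/4)*(-4) = (93/4)*(-4) = -93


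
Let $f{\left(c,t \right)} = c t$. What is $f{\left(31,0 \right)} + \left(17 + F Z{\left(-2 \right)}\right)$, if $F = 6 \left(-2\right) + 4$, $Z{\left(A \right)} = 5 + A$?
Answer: $-7$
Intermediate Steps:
$F = -8$ ($F = -12 + 4 = -8$)
$f{\left(31,0 \right)} + \left(17 + F Z{\left(-2 \right)}\right) = 31 \cdot 0 + \left(17 - 8 \left(5 - 2\right)\right) = 0 + \left(17 - 24\right) = 0 - 7 = -7$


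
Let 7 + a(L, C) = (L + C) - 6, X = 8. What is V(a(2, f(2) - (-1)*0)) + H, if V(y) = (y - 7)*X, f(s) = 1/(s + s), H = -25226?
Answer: -25368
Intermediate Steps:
f(s) = 1/(2*s)
a(L, C) = -13 + C + L (a(L, C) = -7 + ((L + C) - 6) = -7 + ((C + L) - 6) = -7 + (-6 + C + L) = -13 + C + L)
V(y) = -56 + 8*y (V(y) = (y - 7)*8 = (-7 + y)*8 = -56 + 8*y)
V(a(2, f(2) - (-1)*0)) + H = (-56 + 8*(-13 + ((1/2)/2 - (-1)*0) + 2)) - 25226 = (-56 + 8*(-13 + ((1/2)*(1/2) - 1*0) + 2)) - 25226 = (-56 + 8*(-13 + (1/4 + 0) + 2)) - 25226 = (-56 + 8*(-13 + 1/4 + 2)) - 25226 = (-56 + 8*(-43/4)) - 25226 = (-56 - 86) - 25226 = -142 - 25226 = -25368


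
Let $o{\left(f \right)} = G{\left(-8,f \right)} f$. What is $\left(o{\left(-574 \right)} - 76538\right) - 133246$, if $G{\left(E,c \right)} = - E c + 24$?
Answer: $2412248$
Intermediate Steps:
$G{\left(E,c \right)} = 24 - E c$ ($G{\left(E,c \right)} = - E c + 24 = 24 - E c$)
$o{\left(f \right)} = f \left(24 + 8 f\right)$ ($o{\left(f \right)} = \left(24 - - 8 f\right) f = \left(24 + 8 f\right) f = f \left(24 + 8 f\right)$)
$\left(o{\left(-574 \right)} - 76538\right) - 133246 = \left(8 \left(-574\right) \left(3 - 574\right) - 76538\right) - 133246 = \left(8 \left(-574\right) \left(-571\right) - 76538\right) - 133246 = \left(2622032 - 76538\right) - 133246 = 2545494 - 133246 = 2412248$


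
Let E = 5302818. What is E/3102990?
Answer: 883803/517165 ≈ 1.7089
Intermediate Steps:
E/3102990 = 5302818/3102990 = 5302818*(1/3102990) = 883803/517165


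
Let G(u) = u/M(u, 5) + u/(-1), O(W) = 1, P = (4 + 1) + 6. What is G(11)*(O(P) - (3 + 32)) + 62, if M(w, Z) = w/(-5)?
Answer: 606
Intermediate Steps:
M(w, Z) = -w/5 (M(w, Z) = w*(-⅕) = -w/5)
P = 11 (P = 5 + 6 = 11)
G(u) = -5 - u (G(u) = u/((-u/5)) + u/(-1) = u*(-5/u) + u*(-1) = -5 - u)
G(11)*(O(P) - (3 + 32)) + 62 = (-5 - 1*11)*(1 - (3 + 32)) + 62 = (-5 - 11)*(1 - 1*35) + 62 = -16*(1 - 35) + 62 = -16*(-34) + 62 = 544 + 62 = 606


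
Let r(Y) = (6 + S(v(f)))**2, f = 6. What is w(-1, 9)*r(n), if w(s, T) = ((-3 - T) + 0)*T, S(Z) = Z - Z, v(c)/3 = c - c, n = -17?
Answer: -3888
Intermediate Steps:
v(c) = 0 (v(c) = 3*(c - c) = 3*0 = 0)
S(Z) = 0
w(s, T) = T*(-3 - T) (w(s, T) = (-3 - T)*T = T*(-3 - T))
r(Y) = 36 (r(Y) = (6 + 0)**2 = 6**2 = 36)
w(-1, 9)*r(n) = -1*9*(3 + 9)*36 = -1*9*12*36 = -108*36 = -3888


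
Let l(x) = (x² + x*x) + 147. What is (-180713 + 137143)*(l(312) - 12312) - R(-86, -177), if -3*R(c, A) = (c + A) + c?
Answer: -23857581679/3 ≈ -7.9525e+9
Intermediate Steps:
l(x) = 147 + 2*x² (l(x) = (x² + x²) + 147 = 2*x² + 147 = 147 + 2*x²)
R(c, A) = -2*c/3 - A/3 (R(c, A) = -((c + A) + c)/3 = -((A + c) + c)/3 = -(A + 2*c)/3 = -2*c/3 - A/3)
(-180713 + 137143)*(l(312) - 12312) - R(-86, -177) = (-180713 + 137143)*((147 + 2*312²) - 12312) - (-⅔*(-86) - ⅓*(-177)) = -43570*((147 + 2*97344) - 12312) - (172/3 + 59) = -43570*((147 + 194688) - 12312) - 1*349/3 = -43570*(194835 - 12312) - 349/3 = -43570*182523 - 349/3 = -7952527110 - 349/3 = -23857581679/3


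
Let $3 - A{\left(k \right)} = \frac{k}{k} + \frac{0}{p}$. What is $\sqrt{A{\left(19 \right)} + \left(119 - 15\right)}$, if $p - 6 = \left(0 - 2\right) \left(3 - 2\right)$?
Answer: $\sqrt{106} \approx 10.296$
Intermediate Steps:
$p = 4$ ($p = 6 + \left(0 - 2\right) \left(3 - 2\right) = 6 - 2 = 4$)
$A{\left(k \right)} = 2$ ($A{\left(k \right)} = 3 - \left(\frac{k}{k} + \frac{0}{4}\right) = 3 - \left(1 + 0 \cdot \frac{1}{4}\right) = 3 - \left(1 + 0\right) = 3 - 1 = 2$)
$\sqrt{A{\left(19 \right)} + \left(119 - 15\right)} = \sqrt{2 + \left(119 - 15\right)} = \sqrt{2 + 104} = \sqrt{106}$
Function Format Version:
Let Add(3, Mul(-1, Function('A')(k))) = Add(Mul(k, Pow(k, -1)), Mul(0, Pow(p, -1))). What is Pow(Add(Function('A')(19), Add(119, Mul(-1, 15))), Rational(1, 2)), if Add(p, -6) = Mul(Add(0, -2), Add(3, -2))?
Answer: Pow(106, Rational(1, 2)) ≈ 10.296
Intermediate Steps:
p = 4 (p = Add(6, Mul(Add(0, -2), Add(3, -2))) = Add(6, Mul(-2, 1)) = Add(6, -2) = 4)
Function('A')(k) = 2 (Function('A')(k) = Add(3, Mul(-1, Add(Mul(k, Pow(k, -1)), Mul(0, Pow(4, -1))))) = Add(3, Mul(-1, Add(1, Mul(0, Rational(1, 4))))) = Add(3, Mul(-1, Add(1, 0))) = Add(3, Mul(-1, 1)) = Add(3, -1) = 2)
Pow(Add(Function('A')(19), Add(119, Mul(-1, 15))), Rational(1, 2)) = Pow(Add(2, Add(119, Mul(-1, 15))), Rational(1, 2)) = Pow(Add(2, Add(119, -15)), Rational(1, 2)) = Pow(Add(2, 104), Rational(1, 2)) = Pow(106, Rational(1, 2))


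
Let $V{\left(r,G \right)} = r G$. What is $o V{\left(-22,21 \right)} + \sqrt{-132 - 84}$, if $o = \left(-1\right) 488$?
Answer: $225456 + 6 i \sqrt{6} \approx 2.2546 \cdot 10^{5} + 14.697 i$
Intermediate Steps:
$V{\left(r,G \right)} = G r$
$o = -488$
$o V{\left(-22,21 \right)} + \sqrt{-132 - 84} = - 488 \cdot 21 \left(-22\right) + \sqrt{-132 - 84} = \left(-488\right) \left(-462\right) + \sqrt{-216} = 225456 + 6 i \sqrt{6}$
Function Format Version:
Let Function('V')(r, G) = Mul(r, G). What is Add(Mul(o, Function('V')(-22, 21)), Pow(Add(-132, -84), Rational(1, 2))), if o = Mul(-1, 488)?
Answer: Add(225456, Mul(6, I, Pow(6, Rational(1, 2)))) ≈ Add(2.2546e+5, Mul(14.697, I))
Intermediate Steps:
Function('V')(r, G) = Mul(G, r)
o = -488
Add(Mul(o, Function('V')(-22, 21)), Pow(Add(-132, -84), Rational(1, 2))) = Add(Mul(-488, Mul(21, -22)), Pow(Add(-132, -84), Rational(1, 2))) = Add(Mul(-488, -462), Pow(-216, Rational(1, 2))) = Add(225456, Mul(6, I, Pow(6, Rational(1, 2))))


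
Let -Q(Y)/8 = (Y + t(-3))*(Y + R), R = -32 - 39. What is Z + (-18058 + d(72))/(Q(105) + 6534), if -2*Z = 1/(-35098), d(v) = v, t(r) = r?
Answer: 90183319/106346940 ≈ 0.84801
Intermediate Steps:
R = -71
Q(Y) = -8*(-71 + Y)*(-3 + Y) (Q(Y) = -8*(Y - 3)*(Y - 71) = -8*(-3 + Y)*(-71 + Y) = -8*(-71 + Y)*(-3 + Y))
Z = 1/70196 (Z = -½/(-35098) = -½*(-1/35098) = 1/70196 ≈ 1.4246e-5)
Z + (-18058 + d(72))/(Q(105) + 6534) = 1/70196 + (-18058 + 72)/((-1704 - 8*105² + 592*105) + 6534) = 1/70196 - 17986/((-1704 - 8*11025 + 62160) + 6534) = 1/70196 - 17986/((-1704 - 88200 + 62160) + 6534) = 1/70196 - 17986/(-27744 + 6534) = 1/70196 - 17986/(-21210) = 1/70196 - 17986*(-1/21210) = 1/70196 + 8993/10605 = 90183319/106346940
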